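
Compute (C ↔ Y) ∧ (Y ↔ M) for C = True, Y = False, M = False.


C = True, Y = False, M = False
Step 1: C ↔ Y is true when C and Y have the same value. Result: False
Step 2: Y ↔ M is true when Y and M have the same value. Result: True
Step 3: False ∧ True = False

False


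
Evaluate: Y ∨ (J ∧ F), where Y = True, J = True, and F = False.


Y = True, J = True, F = False
Step 1: J ∧ F = True AND False = False
Step 2: Y ∨ False = True OR False = True
AND evaluated first (higher precedence); then OR applied.

True


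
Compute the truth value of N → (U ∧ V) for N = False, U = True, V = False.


N = False, U = True, V = False
Step 1: U ∧ V = True AND False = False
Step 2: N → (False): false only when N=True and consequent=False.
Result: True

True


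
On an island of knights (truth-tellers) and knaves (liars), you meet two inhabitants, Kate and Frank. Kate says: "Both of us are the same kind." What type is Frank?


Kate says: "Both of us are the same kind."
Case 1: Kate is a Knight (truth-teller)
  Statement is true → they ARE the same → Frank is also a Knight
Case 2: Kate is a Knave (liar)
  Statement is false → they are NOT the same → Frank is a Knight
In both cases, Frank is a Knight.

Knight


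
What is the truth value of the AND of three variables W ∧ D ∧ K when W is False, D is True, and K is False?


W = False, D = True, K = False
Step 1: W ∧ D = False AND True = False
Step 2: (False) ∧ K = (False) AND False = False
AND is true only when ALL operands are true.

False


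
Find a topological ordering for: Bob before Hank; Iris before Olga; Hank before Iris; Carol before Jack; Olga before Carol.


Constraints: Bob before Hank; Iris before Olga; Hank before Iris; Carol before Jack; Olga before Carol
Method: repeatedly schedule the remaining task that has no remaining task required before it.
  Step 1: remaining {Iris, Jack, Olga, Carol, Hank, Bob}; every task except Bob still has a predecessor pending → schedule Bob.
  Step 2: remaining {Iris, Jack, Olga, Carol, Hank}; every task except Hank still has a predecessor pending → schedule Hank.
  Step 3: remaining {Iris, Jack, Olga, Carol}; every task except Iris still has a predecessor pending → schedule Iris.
  Step 4: remaining {Jack, Olga, Carol}; every task except Olga still has a predecessor pending → schedule Olga.
  Step 5: remaining {Jack, Carol}; every task except Carol still has a predecessor pending → schedule Carol.
  Step 6: only Jack remains → schedule Jack.
Resulting order:

Bob → Hank → Iris → Olga → Carol → Jack


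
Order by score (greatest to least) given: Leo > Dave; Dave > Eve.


Constraints: Leo > Dave; Dave > Eve
Method: at each step, the next-highest is the one remaining person who never appears on the smaller side of a constraint between remaining people.
  Step 1: remaining {Dave, Leo, Eve}; on the smaller side: {Dave, Eve} → Leo is next (Leo > Dave).
  Step 2: remaining {Dave, Eve}; on the smaller side: {Eve} → Dave is next (Dave > Eve).
  Step 3: only Eve remains → lowest.
Final ranking (highest to lowest):

Leo > Dave > Eve


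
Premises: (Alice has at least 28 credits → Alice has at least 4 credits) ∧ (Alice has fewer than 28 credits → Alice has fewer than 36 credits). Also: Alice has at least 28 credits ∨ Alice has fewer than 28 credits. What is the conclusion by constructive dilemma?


Constructive dilemma: (P → Q) ∧ (R → S), P ∨ R ⊢ Q ∨ S
Premise 1: Alice has at least 28 credits → Alice has at least 4 credits
Premise 2: Alice has fewer than 28 credits → Alice has fewer than 36 credits
Premise 3: Alice has at least 28 credits ∨ Alice has fewer than 28 credits
Case 1: Assuming Alice has at least 28 credits, then by Premise 1, Alice has at least 4 credits.
Case 2: Assuming Alice has fewer than 28 credits, then by Premise 2, Alice has fewer than 36 credits.
Since one of Alice has at least 28 credits or Alice has fewer than 28 credits must hold, we get Alice has at least 4 credits or Alice has fewer than 36 credits.

Alice has at least 4 credits or Alice has fewer than 36 credits.


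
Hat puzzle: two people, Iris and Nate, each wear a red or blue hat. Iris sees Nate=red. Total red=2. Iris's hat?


Total red = 2, Nate = red
Red accounted for: 1
Remaining for Iris: 1
Iris's hat is red.

red


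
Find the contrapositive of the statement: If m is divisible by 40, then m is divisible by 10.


Original: If m is divisible by 40, then m is divisible by 10
Contrapositive: If ¬Q, then ¬P
Negate Q: not (m is divisible by 10)
Negate P: not (m is divisible by 40)

If not (m is divisible by 10), then not (m is divisible by 40).


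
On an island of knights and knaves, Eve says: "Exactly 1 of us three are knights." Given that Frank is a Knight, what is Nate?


Eve claims exactly 1 knights among Eve, Frank, Nate.
Given: Frank is a Knight.

Case 1: Eve is a Knight (tells truth)
  Then exactly 1 of the three are knights.
  Counting Eve, Frank: 2 knight(s) so far. Need -1 more → impossible.
Case 2: Eve is a Knave (lies)
  Then the count is NOT 1.
  If Nate = Knave, count = 1 = 1 → claim would be true, contradicts lie.
  If Nate = Knight, count = 2 ≠ 1 → lie confirmed ✓

Nate is a Knight.

Knight


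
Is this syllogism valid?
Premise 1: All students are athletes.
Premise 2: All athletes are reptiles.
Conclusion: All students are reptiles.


Premise 1: All students are athletes.
Premise 2: All athletes are reptiles.
Conclusion: All students are reptiles.
Barbara syllogism (AAA-1): All A are B, All B are C → All A are C.
Middle term (athletes) distributed in premise 2.

Valid


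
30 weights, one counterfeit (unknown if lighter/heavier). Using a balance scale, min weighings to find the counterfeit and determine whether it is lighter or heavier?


Let n = 30. 60 possibilities (n weights × lighter/heavier); each weighing has 3 outcomes.
Bound for k weighings: say the first weighing puts j weights on each pan. If it tips, the 2j weighed weights remain suspects (each with a known direction) and k-1 weighings give 3^(k-1) outcomes; 3^(k-1) is odd, so 2j ≤ 3^(k-1) - 1. If it balances, the n - 2j unweighed weights remain with direction unknown: 2(n - 2j) ≤ 3^(k-1) - 1 by the same parity argument. Adding, n ≤ (3^(k-1) - 1) + (3^(k-1) - 1)/2 = (3^k - 3)/2, and the classical three-group strategy achieves this (3 weights in 2 weighings, 12 in 3, 39 in 4, 120 in 5).
So we need the smallest k with (3^k - 3)/2 ≥ 30.
k = 3: (3^3 - 3)/2 = 12 < 30 ✗
k = 4: (3^4 - 3)/2 = 39 ≥ 30 ✓

4


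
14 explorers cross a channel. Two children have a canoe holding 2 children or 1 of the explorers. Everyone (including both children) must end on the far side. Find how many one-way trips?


Per crossing of one of the explorers: children→, one←, one of the explorers→, one← = 4 trips
14 × 4 = 56, + 1 final children→ = 57
Minimum trips = 57

57


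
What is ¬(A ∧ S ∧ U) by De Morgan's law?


De Morgan's law: ¬(P ∧ Q ∧ R) ≡ ¬P ∨ ¬Q ∨ ¬R
¬(A ∧ S ∧ U) = ¬A ∨ ¬S ∨ ¬U

¬A ∨ ¬S ∨ ¬U


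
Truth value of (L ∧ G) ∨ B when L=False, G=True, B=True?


L = False, G = True, B = True
Expression: (L ∧ G) ∨ B
Step 1: L ∧ G = False AND True = False
Step 2: (False) ∨ B = False OR True = True

True


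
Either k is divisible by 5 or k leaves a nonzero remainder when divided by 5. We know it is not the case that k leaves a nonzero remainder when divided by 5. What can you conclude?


Disjunctive syllogism: P ∨ Q, ¬P ⊢ Q
Disjunction: k is divisible by 5 ∨ k leaves a nonzero remainder when divided by 5
We know it is not the case that k leaves a nonzero remainder when divided by 5.
By disjunctive syllogism, the other disjunct must be true.

k is divisible by 5


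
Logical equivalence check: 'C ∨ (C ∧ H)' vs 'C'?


Expression 1: C ∨ (C ∧ H)
Expression 2: C
Truth table (C H | Expr1 Expr2):
  T T |   T     T
  T F |   T     T
  F T |   F     F
  F F |   F     F
All 4 rows agree, so the expressions are logically equivalent.

Yes


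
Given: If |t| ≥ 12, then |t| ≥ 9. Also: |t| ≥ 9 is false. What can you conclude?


Modus tollens: P → Q, ¬Q ⊢ ¬P
P: |t| ≥ 12
Q: |t| ≥ 9
We have P → Q and Q is false.
By modus tollens, P must be false.

It is not the case that |t| ≥ 12


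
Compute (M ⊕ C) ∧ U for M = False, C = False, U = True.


M = False, C = False, U = True
Step 1: M ⊕ C = False XOR False = False
Step 2: False ∧ U = False AND True = False
XOR true when exactly one of M,C is true; then AND with U.

False


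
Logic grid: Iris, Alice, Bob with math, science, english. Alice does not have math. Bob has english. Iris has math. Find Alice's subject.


From clues:
  Bob → english
  Iris → math
By elimination, Alice gets the remaining.

science


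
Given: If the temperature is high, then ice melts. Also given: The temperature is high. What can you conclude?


Modus ponens: P → Q, P ⊢ Q
P: the temperature is high
Q: ice melts
We have P → Q and P is true.
By modus ponens, Q must be true.

Ice melts


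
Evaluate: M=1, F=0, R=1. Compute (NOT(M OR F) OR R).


M OR F = 1
NOT(1) = 0
0 OR 1 = 1

1


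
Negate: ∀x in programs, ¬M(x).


Original: ∀x ¬M(x)
Rule: ¬∀→∃, ¬∃→∀, negate predicate.
Negation: ∃x M(x)

∃x M(x)


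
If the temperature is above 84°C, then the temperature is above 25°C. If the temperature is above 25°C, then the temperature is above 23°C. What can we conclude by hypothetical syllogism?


Hypothetical syllogism: P → Q, Q → R ⊢ P → R
Premise 1: the temperature is above 84°C → the temperature is above 25°C
Premise 2: the temperature is above 25°C → the temperature is above 23°C
Chain the implications: the middle term (the temperature is above 25°C) links the two.
Conclusion: If the temperature is above 84°C, then the temperature is above 23°C.

If the temperature is above 84°C, then the temperature is above 23°C.


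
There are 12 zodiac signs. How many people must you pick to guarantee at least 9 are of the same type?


Pigeonhole: to guarantee k in one of n categories, need (k-1)×n + 1.
k = 9, n = 12
Minimum = (9-1) × 12 + 1 = 8 × 12 + 1

97


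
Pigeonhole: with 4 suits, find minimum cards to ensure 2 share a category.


Pigeonhole: to guarantee k in one of n categories, need (k-1)×n + 1.
k = 2, n = 4
Minimum = (2-1) × 4 + 1 = 1 × 4 + 1

5


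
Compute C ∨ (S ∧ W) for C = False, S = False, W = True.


C = False, S = False, W = True
Step 1: S ∧ W = False AND True = False
Step 2: C ∨ False = False OR False = False
AND evaluated first (higher precedence); then OR applied.

False


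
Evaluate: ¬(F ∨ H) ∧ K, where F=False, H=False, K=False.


F = False, H = False, K = False
Expression: ¬(F ∨ H) ∧ K
Step 1: F ∨ H = False OR False = False
Step 2: ¬(F ∨ H) = NOT False = True
Step 3: (True) ∧ K = True AND False = False

False


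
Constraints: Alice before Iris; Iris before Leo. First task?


Constraints: Alice before Iris; Iris before Leo
The first task can have nothing scheduled before it, so it must never appear on the right of a 'before'.
Tasks appearing after some 'before': Iris, Leo.
The only task not in that list is Alice → it is first.

Alice


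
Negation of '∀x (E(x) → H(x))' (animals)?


Original: ∀x (E(x) → H(x))
Rule: ¬∀→∃, ¬∃→∀, negate predicate.
Negation: ∃x (E(x) ∧ ¬H(x))

∃x (E(x) ∧ ¬H(x))


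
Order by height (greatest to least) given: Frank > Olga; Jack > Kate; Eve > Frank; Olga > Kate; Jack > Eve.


Constraints: Frank > Olga; Jack > Kate; Eve > Frank; Olga > Kate; Jack > Eve
Method: at each step, the next-highest is the one remaining person who never appears on the smaller side of a constraint between remaining people.
  Step 1: remaining {Olga, Kate, Frank, Eve, Jack}; on the smaller side: {Olga, Kate, Frank, Eve} → Jack is next (Jack > Kate; Jack > Eve).
  Step 2: remaining {Olga, Kate, Frank, Eve}; on the smaller side: {Olga, Kate, Frank} → Eve is next (Eve > Frank).
  Step 3: remaining {Olga, Kate, Frank}; on the smaller side: {Olga, Kate} → Frank is next (Frank > Olga).
  Step 4: remaining {Olga, Kate}; on the smaller side: {Kate} → Olga is next (Olga > Kate).
  Step 5: only Kate remains → lowest.
Final ranking (highest to lowest):

Jack > Eve > Frank > Olga > Kate


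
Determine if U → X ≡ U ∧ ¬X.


Expression 1: U → X
Expression 2: U ∧ ¬X
Truth table (U X | Expr1 Expr2):
  T T |   T     F   ← differ
  T F |   F     T   ← differ
  F T |   T     F   ← differ
  F F |   T     F   ← differ
Counterexample: U=T, X=T gives Expr1 = T but Expr2 = F, so the expressions are NOT logically equivalent.

No


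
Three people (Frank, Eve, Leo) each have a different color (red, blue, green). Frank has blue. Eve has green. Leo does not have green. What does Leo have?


From clues:
  Frank → blue
  Eve → green
By elimination, Leo gets the remaining.

red


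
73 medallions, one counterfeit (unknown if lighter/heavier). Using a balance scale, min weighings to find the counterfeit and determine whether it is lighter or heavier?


Let n = 73. 146 possibilities (n medallions × lighter/heavier); each weighing has 3 outcomes.
Bound for k weighings: say the first weighing puts j medallions on each pan. If it tips, the 2j weighed medallions remain suspects (each with a known direction) and k-1 weighings give 3^(k-1) outcomes; 3^(k-1) is odd, so 2j ≤ 3^(k-1) - 1. If it balances, the n - 2j unweighed medallions remain with direction unknown: 2(n - 2j) ≤ 3^(k-1) - 1 by the same parity argument. Adding, n ≤ (3^(k-1) - 1) + (3^(k-1) - 1)/2 = (3^k - 3)/2, and the classical three-group strategy achieves this (3 medallions in 2 weighings, 12 in 3, 39 in 4, 120 in 5).
So we need the smallest k with (3^k - 3)/2 ≥ 73.
k = 4: (3^4 - 3)/2 = 39 < 73 ✗
k = 5: (3^5 - 3)/2 = 120 ≥ 73 ✓

5


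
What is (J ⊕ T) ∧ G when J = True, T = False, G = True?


J = True, T = False, G = True
Step 1: J ⊕ T = True XOR False = True
Step 2: True ∧ G = True AND True = True
XOR true when exactly one of J,T is true; then AND with G.

True


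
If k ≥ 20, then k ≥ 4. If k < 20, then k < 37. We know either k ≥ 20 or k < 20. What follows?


Constructive dilemma: (P → Q) ∧ (R → S), P ∨ R ⊢ Q ∨ S
Premise 1: k ≥ 20 → k ≥ 4
Premise 2: k < 20 → k < 37
Premise 3: k ≥ 20 ∨ k < 20
Case 1: Assuming k ≥ 20, then by Premise 1, k ≥ 4.
Case 2: Assuming k < 20, then by Premise 2, k < 37.
Since one of k ≥ 20 or k < 20 must hold, we get k ≥ 4 or k < 37.

k ≥ 4 or k < 37.


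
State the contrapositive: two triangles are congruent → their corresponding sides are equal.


Original: If two triangles are congruent, then their corresponding sides are equal
Contrapositive: If ¬Q, then ¬P
Negate Q: not (their corresponding sides are equal)
Negate P: not (two triangles are congruent)

If not (their corresponding sides are equal), then not (two triangles are congruent).


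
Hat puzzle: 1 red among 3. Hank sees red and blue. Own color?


Total red = 1, seen red = 1
Own red = 1 - 1 = 0
Hank's hat is blue.

blue


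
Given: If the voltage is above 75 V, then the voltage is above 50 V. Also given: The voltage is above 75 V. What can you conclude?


Modus ponens: P → Q, P ⊢ Q
P: the voltage is above 75 V
Q: the voltage is above 50 V
We have P → Q and P is true.
By modus ponens, Q must be true.

The voltage is above 50 V


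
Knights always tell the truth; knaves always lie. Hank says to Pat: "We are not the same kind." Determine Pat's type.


Hank says: "We are not the same kind."
Case 1: Hank is a Knight (truth-teller)
  Statement is true → they ARE different → Pat is a Knave
Case 2: Hank is a Knave (liar)
  Statement is false → they are NOT different → Pat is a Knave
In both cases, Pat is a Knave.

Knave


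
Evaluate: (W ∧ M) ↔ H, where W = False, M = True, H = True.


W = False, M = True, H = True
Step 1: W ∧ M = False AND True = False
Step 2: (False) ↔ H: true when both sides have same truth value.
Result: False ↔ True = False

False


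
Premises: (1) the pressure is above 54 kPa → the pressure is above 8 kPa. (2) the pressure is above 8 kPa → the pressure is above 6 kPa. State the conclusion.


Hypothetical syllogism: P → Q, Q → R ⊢ P → R
Premise 1: the pressure is above 54 kPa → the pressure is above 8 kPa
Premise 2: the pressure is above 8 kPa → the pressure is above 6 kPa
Chain the implications: the middle term (the pressure is above 8 kPa) links the two.
Conclusion: If the pressure is above 54 kPa, then the pressure is above 6 kPa.

If the pressure is above 54 kPa, then the pressure is above 6 kPa.


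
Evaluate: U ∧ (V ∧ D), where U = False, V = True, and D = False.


U = False, V = True, D = False
Step 1: V ∧ D = True AND False = False
Step 2: U ∧ False = False AND False = False
AND is true only when ALL operands are true.

False


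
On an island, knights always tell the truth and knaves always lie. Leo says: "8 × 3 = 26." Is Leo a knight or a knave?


Statement: "8 × 3 = 26."
Actual: 8 × 3 = 24
Claimed: 26
Statement is FALSE → Leo lies → Knave

Knave


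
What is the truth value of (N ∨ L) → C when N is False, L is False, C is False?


N = False, L = False, C = False
Step 1: N ∨ L = False OR False = False
Step 2: (False) → C: false only when antecedent=True and C=False.
Result: True

True


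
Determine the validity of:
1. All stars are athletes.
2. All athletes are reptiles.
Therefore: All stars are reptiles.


Premise 1: All stars are athletes.
Premise 2: All athletes are reptiles.
Conclusion: All stars are reptiles.
Barbara syllogism (AAA-1): All A are B, All B are C → All A are C.
Middle term (athletes) distributed in premise 2.

Valid


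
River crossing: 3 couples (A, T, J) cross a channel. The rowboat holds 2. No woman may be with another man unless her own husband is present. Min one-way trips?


Label couples A, T, J (H = husband, W = wife).
Counting alone: 6 people, the rowboat carries 2 and someone must bring it back, so each round trip nets at most +1 on the far side until the last crossing → at least 9 trips. The jealousy constraint makes 9 impossible; the shortest valid schedule has 11:
1. WA+WT →  (far: WA,WT; near: HA,HT,HJ,WJ)
2. WA ←       (far: WT; near: HA,HT,HJ,WA,WJ)
3. WA+WJ →  (far: WA,WT,WJ; near: HA,HT,HJ)
4. WA ←       (far: WT,WJ; near: HA,HT,HJ,WA)
5. HT+HJ →  (far: HT,WT,HJ,WJ; near: HA,WA)
6. HT+WT ←  (far: HJ,WJ; near: HA,WA,HT,WT)
7. HA+HT →  (far: HA,HT,HJ,WJ; near: WA,WT)
8. WJ ←       (far: HA,HT,HJ; near: WA,WT,WJ)
9. WA+WT →  (far: HA,WA,HT,WT,HJ; near: WJ)
10. HJ ←      (far: HA,WA,HT,WT; near: HJ,WJ)
11. HJ+WJ → (far: all six; near: empty)
In every state each wife is either with her husband or with no other man.
Minimum trips = 11

11


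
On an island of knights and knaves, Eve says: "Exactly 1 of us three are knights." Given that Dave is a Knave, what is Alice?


Eve claims exactly 1 knights among Eve, Dave, Alice.
Given: Dave is a Knave.

Case 1: Eve is a Knight (tells truth)
  Then exactly 1 of the three are knights.
  Counting Eve, Dave: 1 knight(s) so far. Need 0 more → Alice = Knave.
Case 2: Eve is a Knave (lies)
  Then the count is NOT 1.
  If Alice = Knight, count = 1 = 1 → claim would be true, contradicts lie.
  If Alice = Knave, count = 0 ≠ 1 → lie confirmed ✓

Alice is a Knave.

Knave


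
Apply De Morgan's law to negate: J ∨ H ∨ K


De Morgan's law: ¬(P ∨ Q ∨ R) ≡ ¬P ∧ ¬Q ∧ ¬R
¬(J ∨ H ∨ K) = ¬J ∧ ¬H ∧ ¬K

¬J ∧ ¬H ∧ ¬K


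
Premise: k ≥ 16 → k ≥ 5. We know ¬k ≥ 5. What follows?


Modus tollens: P → Q, ¬Q ⊢ ¬P
P: k ≥ 16
Q: k ≥ 5
We have P → Q and Q is false.
By modus tollens, P must be false.

It is not the case that k ≥ 16


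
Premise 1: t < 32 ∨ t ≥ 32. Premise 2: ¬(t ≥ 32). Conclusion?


Disjunctive syllogism: P ∨ Q, ¬P ⊢ Q
Disjunction: t < 32 ∨ t ≥ 32
We know it is not the case that t ≥ 32.
By disjunctive syllogism, the other disjunct must be true.

t < 32


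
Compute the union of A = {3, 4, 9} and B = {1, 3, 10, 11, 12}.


A = {3, 4, 9}
B = {1, 3, 10, 11, 12}
Operation: union
All elements combined: 1, 3, 4, 9, 10, 11, 12

{1, 3, 4, 9, 10, 11, 12}


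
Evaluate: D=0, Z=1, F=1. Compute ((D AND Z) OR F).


D AND Z = 0&1 = 0
0 OR 1 = 1

1


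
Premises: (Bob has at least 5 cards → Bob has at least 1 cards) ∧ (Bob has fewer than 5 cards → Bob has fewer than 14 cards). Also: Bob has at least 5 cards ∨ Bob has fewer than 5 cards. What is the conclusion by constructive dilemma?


Constructive dilemma: (P → Q) ∧ (R → S), P ∨ R ⊢ Q ∨ S
Premise 1: Bob has at least 5 cards → Bob has at least 1 cards
Premise 2: Bob has fewer than 5 cards → Bob has fewer than 14 cards
Premise 3: Bob has at least 5 cards ∨ Bob has fewer than 5 cards
Case 1: Assuming Bob has at least 5 cards, then by Premise 1, Bob has at least 1 cards.
Case 2: Assuming Bob has fewer than 5 cards, then by Premise 2, Bob has fewer than 14 cards.
Since one of Bob has at least 5 cards or Bob has fewer than 5 cards must hold, we get Bob has at least 1 cards or Bob has fewer than 14 cards.

Bob has at least 1 cards or Bob has fewer than 14 cards.


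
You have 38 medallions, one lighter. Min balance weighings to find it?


Each weighing has 3 outcomes (left heavy / balance / right heavy), so k weighings distinguish at most 3^k cases; splitting into three near-equal groups achieves this.
Need 3^k ≥ 38: 3^3 = 27 < 38 ≤ 3^4 = 81
k = ⌈log₃(38)⌉ = 4

4


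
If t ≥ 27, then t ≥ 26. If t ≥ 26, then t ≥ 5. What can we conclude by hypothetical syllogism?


Hypothetical syllogism: P → Q, Q → R ⊢ P → R
Premise 1: t ≥ 27 → t ≥ 26
Premise 2: t ≥ 26 → t ≥ 5
Chain the implications: the middle term (t ≥ 26) links the two.
Conclusion: If t ≥ 27, then t ≥ 5.

If t ≥ 27, then t ≥ 5.


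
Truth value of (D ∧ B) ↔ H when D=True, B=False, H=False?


D = True, B = False, H = False
Expression: (D ∧ B) ↔ H
Step 1: D ∧ B = True AND False = False
Step 2: (False) ↔ H = (False iff False) = True

True


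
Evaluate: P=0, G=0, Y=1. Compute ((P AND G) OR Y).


P AND G = 0&0 = 0
0 OR 1 = 1

1


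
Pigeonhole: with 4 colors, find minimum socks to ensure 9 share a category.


Pigeonhole: to guarantee k in one of n categories, need (k-1)×n + 1.
k = 9, n = 4
Minimum = (9-1) × 4 + 1 = 8 × 4 + 1

33


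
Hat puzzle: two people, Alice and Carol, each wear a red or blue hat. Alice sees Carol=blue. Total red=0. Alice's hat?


Total red = 0, Carol = blue
Red accounted for: 0
Remaining for Alice: 0
Alice's hat is blue.

blue


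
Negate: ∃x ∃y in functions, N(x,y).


Original: ∃x ∃y N(x,y)
Rule: ¬∀→∃, ¬∃→∀, negate predicate.
Negation: ∀x ∀y ¬N(x,y)

∀x ∀y ¬N(x,y)


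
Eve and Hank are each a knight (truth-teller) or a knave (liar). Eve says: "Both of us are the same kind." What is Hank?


Eve says: "Both of us are the same kind."
Case 1: Eve is a Knight (truth-teller)
  Statement is true → they ARE the same → Hank is also a Knight
Case 2: Eve is a Knave (liar)
  Statement is false → they are NOT the same → Hank is a Knight
In both cases, Hank is a Knight.

Knight


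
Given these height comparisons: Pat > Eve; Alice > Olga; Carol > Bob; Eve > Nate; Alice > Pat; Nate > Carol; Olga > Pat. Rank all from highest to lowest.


Constraints: Pat > Eve; Alice > Olga; Carol > Bob; Eve > Nate; Alice > Pat; Nate > Carol; Olga > Pat
Method: at each step, the next-highest is the one remaining person who never appears on the smaller side of a constraint between remaining people.
  Step 1: remaining {Eve, Carol, Pat, Olga, Bob, Alice, Nate}; on the smaller side: {Eve, Carol, Pat, Olga, Bob, Nate} → Alice is next (Alice > Olga; Alice > Pat).
  Step 2: remaining {Eve, Carol, Pat, Olga, Bob, Nate}; on the smaller side: {Eve, Carol, Pat, Bob, Nate} → Olga is next (Olga > Pat).
  Step 3: remaining {Eve, Carol, Pat, Bob, Nate}; on the smaller side: {Eve, Carol, Bob, Nate} → Pat is next (Pat > Eve).
  Step 4: remaining {Eve, Carol, Bob, Nate}; on the smaller side: {Carol, Bob, Nate} → Eve is next (Eve > Nate).
  Step 5: remaining {Carol, Bob, Nate}; on the smaller side: {Carol, Bob} → Nate is next (Nate > Carol).
  Step 6: remaining {Carol, Bob}; on the smaller side: {Bob} → Carol is next (Carol > Bob).
  Step 7: only Bob remains → lowest.
Final ranking (highest to lowest):

Alice > Olga > Pat > Eve > Nate > Carol > Bob


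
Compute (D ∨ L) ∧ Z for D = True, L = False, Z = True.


D = True, L = False, Z = True
Step 1: D ∨ L = True OR False = True
Step 2: True ∧ Z = True AND True = True
OR is true when at least one operand is true; AND requires both.

True


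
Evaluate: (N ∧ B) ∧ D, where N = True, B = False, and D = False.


N = True, B = False, D = False
Step 1: N ∧ B = True AND False = False
Step 2: False ∧ D = False AND False = False
AND is true only when ALL operands are true.

False


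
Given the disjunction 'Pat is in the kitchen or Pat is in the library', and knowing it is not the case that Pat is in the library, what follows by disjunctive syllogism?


Disjunctive syllogism: P ∨ Q, ¬P ⊢ Q
Disjunction: Pat is in the kitchen ∨ Pat is in the library
We know it is not the case that Pat is in the library.
By disjunctive syllogism, the other disjunct must be true.

Pat is in the kitchen


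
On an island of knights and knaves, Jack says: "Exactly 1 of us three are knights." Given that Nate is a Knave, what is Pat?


Jack claims exactly 1 knights among Jack, Nate, Pat.
Given: Nate is a Knave.

Case 1: Jack is a Knight (tells truth)
  Then exactly 1 of the three are knights.
  Counting Jack, Nate: 1 knight(s) so far. Need 0 more → Pat = Knave.
Case 2: Jack is a Knave (lies)
  Then the count is NOT 1.
  If Pat = Knight, count = 1 = 1 → claim would be true, contradicts lie.
  If Pat = Knave, count = 0 ≠ 1 → lie confirmed ✓

Pat is a Knave.

Knave


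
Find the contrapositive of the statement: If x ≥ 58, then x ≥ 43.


Original: If x ≥ 58, then x ≥ 43
Contrapositive: If ¬Q, then ¬P
Negate Q: not (x ≥ 43)
Negate P: not (x ≥ 58)

If not (x ≥ 43), then not (x ≥ 58).


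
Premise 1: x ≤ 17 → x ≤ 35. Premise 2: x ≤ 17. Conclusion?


Modus ponens: P → Q, P ⊢ Q
P: x ≤ 17
Q: x ≤ 35
We have P → Q and P is true.
By modus ponens, Q must be true.

x ≤ 35


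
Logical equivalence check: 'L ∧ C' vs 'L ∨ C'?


Expression 1: L ∧ C
Expression 2: L ∨ C
Truth table (L C | Expr1 Expr2):
  T T |   T     T
  T F |   F     T   ← differ
  F T |   F     T   ← differ
  F F |   F     F
Counterexample: L=T, C=F gives Expr1 = F but Expr2 = T, so the expressions are NOT logically equivalent.

No


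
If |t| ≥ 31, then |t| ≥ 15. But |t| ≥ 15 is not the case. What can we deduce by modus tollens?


Modus tollens: P → Q, ¬Q ⊢ ¬P
P: |t| ≥ 31
Q: |t| ≥ 15
We have P → Q and Q is false.
By modus tollens, P must be false.

It is not the case that |t| ≥ 31


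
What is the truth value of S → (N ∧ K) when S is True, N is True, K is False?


S = True, N = True, K = False
Step 1: N ∧ K = True AND False = False
Step 2: S → (False): false only when S=True and consequent=False.
Result: False

False


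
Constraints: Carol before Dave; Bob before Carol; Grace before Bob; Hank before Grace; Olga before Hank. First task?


Constraints: Carol before Dave; Bob before Carol; Grace before Bob; Hank before Grace; Olga before Hank
The first task can have nothing scheduled before it, so it must never appear on the right of a 'before'.
Tasks appearing after some 'before': Dave, Carol, Bob, Grace, Hank.
The only task not in that list is Olga → it is first.

Olga


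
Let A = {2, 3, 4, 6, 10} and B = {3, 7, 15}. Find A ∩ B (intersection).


A = {2, 3, 4, 6, 10}
B = {3, 7, 15}
Operation: intersection
Elements in both: 3

{3}


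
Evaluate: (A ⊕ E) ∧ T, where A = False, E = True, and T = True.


A = False, E = True, T = True
Step 1: A ⊕ E = False XOR True = True
Step 2: True ∧ T = True AND True = True
XOR true when exactly one of A,E is true; then AND with T.

True


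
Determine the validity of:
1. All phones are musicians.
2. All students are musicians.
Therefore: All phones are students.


Premise 1: All phones are musicians.
Premise 2: All students are musicians.
Conclusion: All phones are students.
Fallacy: undistributed middle. musicians is predicate in both.
Counterexample: phones and students could be disjoint subsets of musicians.

Invalid


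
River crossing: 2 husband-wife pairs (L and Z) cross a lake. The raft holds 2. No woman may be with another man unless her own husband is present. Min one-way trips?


Label couples L and Z.
1. WL+WZ → (far: WL,WZ; near: HL,HZ)
2. WL ←   (far: WZ; near: HL,HZ,WL)
3. HL+HZ → (far: HL,HZ,WZ; near: WL)
4. HL ←   (far: HZ,WZ; near: HL,WL)  — HL returns, since WL is alone on near bank
5. HL+WL → (far: all four; near: empty)
Every state respects the constraint.
Minimum trips = 5

5


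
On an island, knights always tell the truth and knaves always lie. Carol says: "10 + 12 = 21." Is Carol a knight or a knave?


Statement: "10 + 12 = 21."
Actual: 10 + 12 = 22
Claimed: 21
Statement is FALSE → Carol lies → Knave

Knave


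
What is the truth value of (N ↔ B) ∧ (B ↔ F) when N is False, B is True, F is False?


N = False, B = True, F = False
Step 1: N ↔ B is true when N and B have the same value. Result: False
Step 2: B ↔ F is true when B and F have the same value. Result: False
Step 3: False ∧ False = False

False


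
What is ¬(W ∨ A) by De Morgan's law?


De Morgan's law: ¬(P ∨ Q) ≡ ¬P ∧ ¬Q
¬(W ∨ A) = ¬W ∧ ¬A

¬W ∧ ¬A


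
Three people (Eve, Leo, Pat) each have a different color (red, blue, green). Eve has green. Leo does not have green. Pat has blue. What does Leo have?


From clues:
  Pat → blue
  Eve → green
By elimination, Leo gets the remaining.

red


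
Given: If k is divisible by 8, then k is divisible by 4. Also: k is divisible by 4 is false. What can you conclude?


Modus tollens: P → Q, ¬Q ⊢ ¬P
P: k is divisible by 8
Q: k is divisible by 4
We have P → Q and Q is false.
By modus tollens, P must be false.

It is not the case that k is divisible by 8


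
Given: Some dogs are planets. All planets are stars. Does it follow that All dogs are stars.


Premise 1: Some dogs are planets.
Premise 2: All planets are stars.
Conclusion: All dogs are stars.
Fallacy: illicit minor. The minor term (dogs) is distributed in the conclusion ('All dogs ...') but undistributed in its premise ('Some dogs are planets' doesn't cover all dogs).
Only 'Some dogs are stars' follows, not 'All'.

Invalid


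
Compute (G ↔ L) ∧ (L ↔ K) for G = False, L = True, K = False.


G = False, L = True, K = False
Step 1: G ↔ L is true when G and L have the same value. Result: False
Step 2: L ↔ K is true when L and K have the same value. Result: False
Step 3: False ∧ False = False

False


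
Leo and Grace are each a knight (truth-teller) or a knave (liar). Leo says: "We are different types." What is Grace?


Leo says: "We are different types."
Case 1: Leo is a Knight (truth-teller)
  Statement is true → they ARE different → Grace is a Knave
Case 2: Leo is a Knave (liar)
  Statement is false → they are NOT different → Grace is a Knave
In both cases, Grace is a Knave.

Knave


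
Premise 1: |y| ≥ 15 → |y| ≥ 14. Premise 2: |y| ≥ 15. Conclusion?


Modus ponens: P → Q, P ⊢ Q
P: |y| ≥ 15
Q: |y| ≥ 14
We have P → Q and P is true.
By modus ponens, Q must be true.

|y| ≥ 14


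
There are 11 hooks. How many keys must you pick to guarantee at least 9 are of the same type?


Pigeonhole: to guarantee k in one of n categories, need (k-1)×n + 1.
k = 9, n = 11
Minimum = (9-1) × 11 + 1 = 8 × 11 + 1

89


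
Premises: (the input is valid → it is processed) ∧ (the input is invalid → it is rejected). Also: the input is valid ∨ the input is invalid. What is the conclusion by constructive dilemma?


Constructive dilemma: (P → Q) ∧ (R → S), P ∨ R ⊢ Q ∨ S
Premise 1: the input is valid → it is processed
Premise 2: the input is invalid → it is rejected
Premise 3: the input is valid ∨ the input is invalid
Case 1: Assuming the input is valid, then by Premise 1, it is processed.
Case 2: Assuming the input is invalid, then by Premise 2, it is rejected.
Since one of the input is valid or the input is invalid must hold, we get it is processed or it is rejected.

It is processed or it is rejected.


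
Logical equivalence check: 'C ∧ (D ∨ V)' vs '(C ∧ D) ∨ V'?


Expression 1: C ∧ (D ∨ V)
Expression 2: (C ∧ D) ∨ V
Truth table (C D V | Expr1 Expr2):
  T T T |   T     T
  T T F |   T     T
  T F T |   T     T
  T F F |   F     F
  F T T |   F     T   ← differ
  F T F |   F     F
  F F T |   F     T   ← differ
  F F F |   F     F
Counterexample: C=F, D=T, V=T gives Expr1 = F but Expr2 = T, so the expressions are NOT logically equivalent.

No


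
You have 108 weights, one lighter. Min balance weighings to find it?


Each weighing has 3 outcomes (left heavy / balance / right heavy), so k weighings distinguish at most 3^k cases; splitting into three near-equal groups achieves this.
Need 3^k ≥ 108: 3^4 = 81 < 108 ≤ 3^5 = 243
k = ⌈log₃(108)⌉ = 5

5


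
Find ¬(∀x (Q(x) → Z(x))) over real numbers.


Original: ∀x (Q(x) → Z(x))
Rule: ¬∀→∃, ¬∃→∀, negate predicate.
Negation: ∃x (Q(x) ∧ ¬Z(x))

∃x (Q(x) ∧ ¬Z(x))


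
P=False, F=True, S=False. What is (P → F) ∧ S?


P = False, F = True, S = False
Expression: (P → F) ∧ S
Step 1: P → F = False → True (false only if P=True, F=False) = True
Step 2: (True) ∧ S = True AND False = False

False


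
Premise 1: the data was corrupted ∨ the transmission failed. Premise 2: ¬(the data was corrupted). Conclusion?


Disjunctive syllogism: P ∨ Q, ¬P ⊢ Q
Disjunction: the data was corrupted ∨ the transmission failed
We know it is not the case that the data was corrupted.
By disjunctive syllogism, the other disjunct must be true.

The transmission failed


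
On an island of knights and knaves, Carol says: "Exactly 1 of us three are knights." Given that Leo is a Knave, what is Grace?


Carol claims exactly 1 knights among Carol, Leo, Grace.
Given: Leo is a Knave.

Case 1: Carol is a Knight (tells truth)
  Then exactly 1 of the three are knights.
  Counting Carol, Leo: 1 knight(s) so far. Need 0 more → Grace = Knave.
Case 2: Carol is a Knave (lies)
  Then the count is NOT 1.
  If Grace = Knight, count = 1 = 1 → claim would be true, contradicts lie.
  If Grace = Knave, count = 0 ≠ 1 → lie confirmed ✓

Grace is a Knave.

Knave


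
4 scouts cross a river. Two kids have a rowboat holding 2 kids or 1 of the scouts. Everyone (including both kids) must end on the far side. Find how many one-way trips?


Per crossing of one of the scouts: kids→, one←, one of the scouts→, one← = 4 trips
4 × 4 = 16, + 1 final kids→ = 17
Minimum trips = 17

17


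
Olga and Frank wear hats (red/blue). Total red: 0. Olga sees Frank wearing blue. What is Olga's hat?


Total red = 0, Frank = blue
Red accounted for: 0
Remaining for Olga: 0
Olga's hat is blue.

blue


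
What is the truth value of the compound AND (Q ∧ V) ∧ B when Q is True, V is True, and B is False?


Q = True, V = True, B = False
Step 1: Q ∧ V = True AND True = True
Step 2: True ∧ B = True AND False = False
AND is true only when ALL operands are true.

False


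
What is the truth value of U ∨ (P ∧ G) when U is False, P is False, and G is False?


U = False, P = False, G = False
Step 1: P ∧ G = False AND False = False
Step 2: U ∨ False = False OR False = False
AND evaluated first (higher precedence); then OR applied.

False


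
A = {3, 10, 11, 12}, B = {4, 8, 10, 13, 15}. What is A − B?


A = {3, 10, 11, 12}
B = {4, 8, 10, 13, 15}
Operation: difference A − B
In A but not B: 3, 11, 12

{3, 11, 12}


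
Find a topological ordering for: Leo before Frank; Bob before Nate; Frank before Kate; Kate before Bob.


Constraints: Leo before Frank; Bob before Nate; Frank before Kate; Kate before Bob
Method: repeatedly schedule the remaining task that has no remaining task required before it.
  Step 1: remaining {Kate, Leo, Frank, Nate, Bob}; every task except Leo still has a predecessor pending → schedule Leo.
  Step 2: remaining {Kate, Frank, Nate, Bob}; every task except Frank still has a predecessor pending → schedule Frank.
  Step 3: remaining {Kate, Nate, Bob}; every task except Kate still has a predecessor pending → schedule Kate.
  Step 4: remaining {Nate, Bob}; every task except Bob still has a predecessor pending → schedule Bob.
  Step 5: only Nate remains → schedule Nate.
Resulting order:

Leo → Frank → Kate → Bob → Nate


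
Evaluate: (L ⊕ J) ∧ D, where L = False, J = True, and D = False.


L = False, J = True, D = False
Step 1: L ⊕ J = False XOR True = True
Step 2: True ∧ D = True AND False = False
XOR true when exactly one of L,J is true; then AND with D.

False


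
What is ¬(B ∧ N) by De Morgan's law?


De Morgan's law: ¬(P ∧ Q) ≡ ¬P ∨ ¬Q
¬(B ∧ N) = ¬B ∨ ¬N

¬B ∨ ¬N


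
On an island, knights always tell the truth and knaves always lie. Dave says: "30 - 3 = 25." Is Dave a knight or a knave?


Statement: "30 - 3 = 25."
Actual: 30 - 3 = 27
Claimed: 25
Statement is FALSE → Dave lies → Knave

Knave


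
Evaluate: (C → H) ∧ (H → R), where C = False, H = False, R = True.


C = False, H = False, R = True
Step 1: C → H is false only when C=True and H=False. Result: True
Step 2: H → R is false only when H=True and R=False. Result: True
Step 3: True ∧ True = True

True


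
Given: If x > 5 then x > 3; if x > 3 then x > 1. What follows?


Hypothetical syllogism: P → Q, Q → R ⊢ P → R
Premise 1: x > 5 → x > 3
Premise 2: x > 3 → x > 1
Chain the implications: the middle term (x > 3) links the two.
Conclusion: If x > 5, then x > 1.

If x > 5, then x > 1.


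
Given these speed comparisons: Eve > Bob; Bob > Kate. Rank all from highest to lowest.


Constraints: Eve > Bob; Bob > Kate
Method: at each step, the next-highest is the one remaining person who never appears on the smaller side of a constraint between remaining people.
  Step 1: remaining {Bob, Kate, Eve}; on the smaller side: {Bob, Kate} → Eve is next (Eve > Bob).
  Step 2: remaining {Bob, Kate}; on the smaller side: {Kate} → Bob is next (Bob > Kate).
  Step 3: only Kate remains → lowest.
Final ranking (highest to lowest):

Eve > Bob > Kate


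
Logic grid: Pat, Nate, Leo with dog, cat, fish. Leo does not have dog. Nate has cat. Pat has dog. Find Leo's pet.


From clues:
  Nate → cat
  Pat → dog
By elimination, Leo gets the remaining.

fish


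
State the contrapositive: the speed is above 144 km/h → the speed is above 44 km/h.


Original: If the speed is above 144 km/h, then the speed is above 44 km/h
Contrapositive: If ¬Q, then ¬P
Negate Q: not (the speed is above 44 km/h)
Negate P: not (the speed is above 144 km/h)

If not (the speed is above 44 km/h), then not (the speed is above 144 km/h).


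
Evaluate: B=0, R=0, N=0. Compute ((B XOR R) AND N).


B XOR R = 0^0 = 0
0 AND 0 = 0

0


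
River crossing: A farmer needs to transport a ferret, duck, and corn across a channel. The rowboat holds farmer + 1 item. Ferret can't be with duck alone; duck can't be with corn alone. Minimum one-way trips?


1. farmer+duck → 2. farmer ← 3. farmer+ferret → 4. farmer+duck ← 5. farmer+corn → 6. farmer ← 7. farmer+duck →
Minimum trips = 7

7
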